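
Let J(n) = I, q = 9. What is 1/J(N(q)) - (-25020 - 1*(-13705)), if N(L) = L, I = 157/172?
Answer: 1776627/157 ≈ 11316.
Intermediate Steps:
I = 157/172 (I = 157*(1/172) = 157/172 ≈ 0.91279)
J(n) = 157/172
1/J(N(q)) - (-25020 - 1*(-13705)) = 1/(157/172) - (-25020 - 1*(-13705)) = 172/157 - (-25020 + 13705) = 172/157 - 1*(-11315) = 172/157 + 11315 = 1776627/157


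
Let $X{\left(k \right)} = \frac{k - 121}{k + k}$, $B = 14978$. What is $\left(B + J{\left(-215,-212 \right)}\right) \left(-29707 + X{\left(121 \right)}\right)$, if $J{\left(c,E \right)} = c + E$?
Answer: $-432266557$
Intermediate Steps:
$J{\left(c,E \right)} = E + c$
$X{\left(k \right)} = \frac{-121 + k}{2 k}$
$\left(B + J{\left(-215,-212 \right)}\right) \left(-29707 + X{\left(121 \right)}\right) = \left(14978 - 427\right) \left(-29707 + \frac{-121 + 121}{2 \cdot 121}\right) = \left(14978 - 427\right) \left(-29707 + \frac{1}{2} \cdot \frac{1}{121} \cdot 0\right) = 14551 \left(-29707 + 0\right) = 14551 \left(-29707\right) = -432266557$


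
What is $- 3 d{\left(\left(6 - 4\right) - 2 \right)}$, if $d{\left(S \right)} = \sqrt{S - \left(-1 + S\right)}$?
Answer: $-3$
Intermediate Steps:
$d{\left(S \right)} = 1$ ($d{\left(S \right)} = \sqrt{1} = 1$)
$- 3 d{\left(\left(6 - 4\right) - 2 \right)} = \left(-3\right) 1 = -3$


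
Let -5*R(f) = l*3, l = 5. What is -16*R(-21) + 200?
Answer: 248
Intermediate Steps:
R(f) = -3
-16*R(-21) + 200 = -16*(-3) + 200 = 48 + 200 = 248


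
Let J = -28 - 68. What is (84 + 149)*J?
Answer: -22368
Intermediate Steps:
J = -96
(84 + 149)*J = (84 + 149)*(-96) = 233*(-96) = -22368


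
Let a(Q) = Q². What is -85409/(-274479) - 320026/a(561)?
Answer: -20320136855/28794768453 ≈ -0.70569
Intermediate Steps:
-85409/(-274479) - 320026/a(561) = -85409/(-274479) - 320026/(561²) = -85409*(-1/274479) - 320026/314721 = 85409/274479 - 320026*1/314721 = 85409/274479 - 320026/314721 = -20320136855/28794768453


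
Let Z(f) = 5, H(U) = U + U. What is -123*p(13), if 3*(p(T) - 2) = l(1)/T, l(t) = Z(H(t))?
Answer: -3403/13 ≈ -261.77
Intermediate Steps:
H(U) = 2*U
l(t) = 5
p(T) = 2 + 5/(3*T) (p(T) = 2 + (5/T)/3 = 2 + 5/(3*T))
-123*p(13) = -123*(2 + (5/3)/13) = -123*(2 + (5/3)*(1/13)) = -123*(2 + 5/39) = -123*83/39 = -3403/13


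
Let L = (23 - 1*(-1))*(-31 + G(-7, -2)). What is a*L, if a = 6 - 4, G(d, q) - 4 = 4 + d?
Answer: -1440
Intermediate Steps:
G(d, q) = 8 + d (G(d, q) = 4 + (4 + d) = 8 + d)
L = -720 (L = (23 - 1*(-1))*(-31 + (8 - 7)) = (23 + 1)*(-31 + 1) = 24*(-30) = -720)
a = 2
a*L = 2*(-720) = -1440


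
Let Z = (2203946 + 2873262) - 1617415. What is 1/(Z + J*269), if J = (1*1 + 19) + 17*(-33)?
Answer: 1/3314264 ≈ 3.0173e-7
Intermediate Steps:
Z = 3459793 (Z = 5077208 - 1617415 = 3459793)
J = -541 (J = (1 + 19) - 561 = 20 - 561 = -541)
1/(Z + J*269) = 1/(3459793 - 541*269) = 1/(3459793 - 145529) = 1/3314264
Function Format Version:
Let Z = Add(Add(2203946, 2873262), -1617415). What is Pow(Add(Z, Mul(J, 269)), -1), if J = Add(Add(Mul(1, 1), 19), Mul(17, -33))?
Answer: Rational(1, 3314264) ≈ 3.0173e-7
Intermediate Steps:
Z = 3459793 (Z = Add(5077208, -1617415) = 3459793)
J = -541 (J = Add(Add(1, 19), -561) = Add(20, -561) = -541)
Pow(Add(Z, Mul(J, 269)), -1) = Pow(Add(3459793, Mul(-541, 269)), -1) = Pow(Add(3459793, -145529), -1) = Pow(3314264, -1) = Rational(1, 3314264)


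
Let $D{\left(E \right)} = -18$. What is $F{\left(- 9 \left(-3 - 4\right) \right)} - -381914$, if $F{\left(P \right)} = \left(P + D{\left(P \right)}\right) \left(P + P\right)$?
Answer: $387584$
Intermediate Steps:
$F{\left(P \right)} = 2 P \left(-18 + P\right)$ ($F{\left(P \right)} = \left(P - 18\right) \left(P + P\right) = \left(-18 + P\right) 2 P = 2 P \left(-18 + P\right)$)
$F{\left(- 9 \left(-3 - 4\right) \right)} - -381914 = 2 \left(- 9 \left(-3 - 4\right)\right) \left(-18 - 9 \left(-3 - 4\right)\right) - -381914 = 2 \left(\left(-9\right) \left(-7\right)\right) \left(-18 - -63\right) + 381914 = 2 \cdot 63 \left(-18 + 63\right) + 381914 = 2 \cdot 63 \cdot 45 + 381914 = 5670 + 381914 = 387584$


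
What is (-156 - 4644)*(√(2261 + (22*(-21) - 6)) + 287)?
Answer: -1377600 - 4800*√1793 ≈ -1.5809e+6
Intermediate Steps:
(-156 - 4644)*(√(2261 + (22*(-21) - 6)) + 287) = -4800*(√(2261 + (-462 - 6)) + 287) = -4800*(√(2261 - 468) + 287) = -4800*(√1793 + 287) = -4800*(287 + √1793) = -1377600 - 4800*√1793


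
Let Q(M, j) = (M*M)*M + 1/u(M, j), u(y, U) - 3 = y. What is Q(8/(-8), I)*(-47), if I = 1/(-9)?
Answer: 47/2 ≈ 23.500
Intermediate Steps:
u(y, U) = 3 + y
I = -1/9 ≈ -0.11111
Q(M, j) = M**3 + 1/(3 + M) (Q(M, j) = (M*M)*M + 1/(3 + M) = M**2*M + 1/(3 + M) = M**3 + 1/(3 + M))
Q(8/(-8), I)*(-47) = ((1 + (8/(-8))**3*(3 + 8/(-8)))/(3 + 8/(-8)))*(-47) = ((1 + (8*(-1/8))**3*(3 + 8*(-1/8)))/(3 + 8*(-1/8)))*(-47) = ((1 + (-1)**3*(3 - 1))/(3 - 1))*(-47) = ((1 - 1*2)/2)*(-47) = ((1 - 2)/2)*(-47) = ((1/2)*(-1))*(-47) = -1/2*(-47) = 47/2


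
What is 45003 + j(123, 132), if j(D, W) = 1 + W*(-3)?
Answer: 44608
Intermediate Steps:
j(D, W) = 1 - 3*W
45003 + j(123, 132) = 45003 + (1 - 3*132) = 45003 + (1 - 396) = 45003 - 395 = 44608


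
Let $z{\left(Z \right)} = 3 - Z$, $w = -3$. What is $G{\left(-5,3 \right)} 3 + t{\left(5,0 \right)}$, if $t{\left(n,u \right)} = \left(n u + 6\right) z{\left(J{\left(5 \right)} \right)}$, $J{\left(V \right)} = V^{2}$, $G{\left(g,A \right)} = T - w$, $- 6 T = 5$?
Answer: $- \frac{251}{2} \approx -125.5$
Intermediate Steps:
$T = - \frac{5}{6}$ ($T = \left(- \frac{1}{6}\right) 5 = - \frac{5}{6} \approx -0.83333$)
$G{\left(g,A \right)} = \frac{13}{6}$ ($G{\left(g,A \right)} = - \frac{5}{6} - -3 = - \frac{5}{6} + 3 = \frac{13}{6}$)
$t{\left(n,u \right)} = -132 - 22 n u$ ($t{\left(n,u \right)} = \left(n u + 6\right) \left(3 - 5^{2}\right) = \left(6 + n u\right) \left(3 - 25\right) = \left(6 + n u\right) \left(-22\right) = -132 - 22 n u$)
$G{\left(-5,3 \right)} 3 + t{\left(5,0 \right)} = \frac{13}{6} \cdot 3 - \left(132 + 110 \cdot 0\right) = \frac{13}{2} + \left(-132 + 0\right) = \frac{13}{2} - 132 = - \frac{251}{2}$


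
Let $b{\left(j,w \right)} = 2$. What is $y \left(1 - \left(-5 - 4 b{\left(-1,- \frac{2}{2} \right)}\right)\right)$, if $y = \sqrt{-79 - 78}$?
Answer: $14 i \sqrt{157} \approx 175.42 i$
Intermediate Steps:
$y = i \sqrt{157}$ ($y = \sqrt{-157} = i \sqrt{157} \approx 12.53 i$)
$y \left(1 - \left(-5 - 4 b{\left(-1,- \frac{2}{2} \right)}\right)\right) = i \sqrt{157} \left(1 - \left(-5 - 8\right)\right) = i \sqrt{157} \left(1 - -13\right) = i \sqrt{157} \left(1 + 13\right) = i \sqrt{157} \cdot 14 = 14 i \sqrt{157}$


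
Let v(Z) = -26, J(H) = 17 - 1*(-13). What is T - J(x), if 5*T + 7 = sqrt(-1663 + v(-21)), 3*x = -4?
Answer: -157/5 + I*sqrt(1689)/5 ≈ -31.4 + 8.2195*I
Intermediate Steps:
x = -4/3 (x = (1/3)*(-4) = -4/3 ≈ -1.3333)
J(H) = 30 (J(H) = 17 + 13 = 30)
T = -7/5 + I*sqrt(1689)/5 (T = -7/5 + sqrt(-1663 - 26)/5 = -7/5 + sqrt(-1689)/5 = -7/5 + (I*sqrt(1689))/5 = -7/5 + I*sqrt(1689)/5 ≈ -1.4 + 8.2195*I)
T - J(x) = (-7/5 + I*sqrt(1689)/5) - 1*30 = (-7/5 + I*sqrt(1689)/5) - 30 = -157/5 + I*sqrt(1689)/5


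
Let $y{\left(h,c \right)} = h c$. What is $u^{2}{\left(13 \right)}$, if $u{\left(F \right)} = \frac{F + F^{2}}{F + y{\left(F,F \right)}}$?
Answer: $1$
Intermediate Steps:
$y{\left(h,c \right)} = c h$
$u{\left(F \right)} = 1$ ($u{\left(F \right)} = \frac{F + F^{2}}{F + F F} = \frac{F + F^{2}}{F + F^{2}} = 1$)
$u^{2}{\left(13 \right)} = 1^{2} = 1$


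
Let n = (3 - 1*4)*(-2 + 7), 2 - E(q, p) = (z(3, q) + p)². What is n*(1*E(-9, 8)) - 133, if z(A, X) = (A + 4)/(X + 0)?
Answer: 9542/81 ≈ 117.80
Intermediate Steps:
z(A, X) = (4 + A)/X
E(q, p) = 2 - (p + 7/q)² (E(q, p) = 2 - ((4 + 3)/q + p)² = 2 - (7/q + p)² = 2 - (p + 7/q)²)
n = -5 (n = (3 - 4)*5 = -1*5 = -5)
n*(1*E(-9, 8)) - 133 = -5*(2 - 1*(7 + 8*(-9))²/(-9)²) - 133 = -5*(2 - 1*1/81*(7 - 72)²) - 133 = -5*(2 - 1*1/81*(-65)²) - 133 = -5*(2 - 1*1/81*4225) - 133 = -5*(2 - 4225/81) - 133 = -5*(-4063)/81 - 133 = -5*(-4063/81) - 133 = 20315/81 - 133 = 9542/81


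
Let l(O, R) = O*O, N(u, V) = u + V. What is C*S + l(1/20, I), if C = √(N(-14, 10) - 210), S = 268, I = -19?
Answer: 1/400 + 268*I*√214 ≈ 0.0025 + 3920.5*I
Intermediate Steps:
N(u, V) = V + u
l(O, R) = O²
C = I*√214 (C = √((10 - 14) - 210) = √(-4 - 210) = √(-214) = I*√214 ≈ 14.629*I)
C*S + l(1/20, I) = (I*√214)*268 + (1/20)² = 268*I*√214 + (1/20)² = 268*I*√214 + 1/400 = 1/400 + 268*I*√214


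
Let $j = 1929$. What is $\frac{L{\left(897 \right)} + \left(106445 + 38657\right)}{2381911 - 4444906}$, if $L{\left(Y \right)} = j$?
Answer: $- \frac{147031}{2062995} \approx -0.071271$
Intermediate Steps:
$L{\left(Y \right)} = 1929$
$\frac{L{\left(897 \right)} + \left(106445 + 38657\right)}{2381911 - 4444906} = \frac{1929 + \left(106445 + 38657\right)}{2381911 - 4444906} = \frac{1929 + 145102}{-2062995} = 147031 \left(- \frac{1}{2062995}\right) = - \frac{147031}{2062995}$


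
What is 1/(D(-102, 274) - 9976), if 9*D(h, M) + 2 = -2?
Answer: -9/89788 ≈ -0.00010024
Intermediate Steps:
D(h, M) = -4/9 (D(h, M) = -2/9 + (⅑)*(-2) = -2/9 - 2/9 = -4/9)
1/(D(-102, 274) - 9976) = 1/(-4/9 - 9976) = 1/(-89788/9) = -9/89788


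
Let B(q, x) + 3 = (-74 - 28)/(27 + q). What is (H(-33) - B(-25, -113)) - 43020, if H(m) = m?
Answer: -42999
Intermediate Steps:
B(q, x) = -3 - 102/(27 + q) (B(q, x) = -3 + (-74 - 28)/(27 + q) = -3 - 102/(27 + q))
(H(-33) - B(-25, -113)) - 43020 = (-33 - 3*(-61 - 1*(-25))/(27 - 25)) - 43020 = (-33 - 3*(-61 + 25)/2) - 43020 = (-33 - 3*(-36)/2) - 43020 = (-33 - 1*(-54)) - 43020 = (-33 + 54) - 43020 = 21 - 43020 = -42999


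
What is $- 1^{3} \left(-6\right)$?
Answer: $6$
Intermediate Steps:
$- 1^{3} \left(-6\right) = \left(-1\right) 1 \left(-6\right) = \left(-1\right) \left(-6\right) = 6$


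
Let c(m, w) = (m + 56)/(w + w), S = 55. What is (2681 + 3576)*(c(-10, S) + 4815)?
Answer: 1657153936/55 ≈ 3.0130e+7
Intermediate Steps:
c(m, w) = (56 + m)/(2*w) (c(m, w) = (56 + m)/((2*w)) = (56 + m)*(1/(2*w)) = (56 + m)/(2*w))
(2681 + 3576)*(c(-10, S) + 4815) = (2681 + 3576)*((1/2)*(56 - 10)/55 + 4815) = 6257*((1/2)*(1/55)*46 + 4815) = 6257*(23/55 + 4815) = 6257*(264848/55) = 1657153936/55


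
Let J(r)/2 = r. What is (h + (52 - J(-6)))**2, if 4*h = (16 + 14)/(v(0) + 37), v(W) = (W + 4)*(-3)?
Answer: 413449/100 ≈ 4134.5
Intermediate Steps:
v(W) = -12 - 3*W (v(W) = (4 + W)*(-3) = -12 - 3*W)
J(r) = 2*r
h = 3/10 (h = ((16 + 14)/((-12 - 3*0) + 37))/4 = (30/((-12 + 0) + 37))/4 = (30/(-12 + 37))/4 = (30/25)/4 = (30*(1/25))/4 = (1/4)*(6/5) = 3/10 ≈ 0.30000)
(h + (52 - J(-6)))**2 = (3/10 + (52 - 2*(-6)))**2 = (3/10 + (52 - 1*(-12)))**2 = (3/10 + (52 + 12))**2 = (3/10 + 64)**2 = (643/10)**2 = 413449/100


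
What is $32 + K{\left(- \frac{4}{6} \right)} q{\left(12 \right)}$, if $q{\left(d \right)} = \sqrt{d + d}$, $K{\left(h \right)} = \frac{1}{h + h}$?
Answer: $32 - \frac{3 \sqrt{6}}{2} \approx 28.326$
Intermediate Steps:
$K{\left(h \right)} = \frac{1}{2 h}$
$q{\left(d \right)} = \sqrt{2} \sqrt{d}$ ($q{\left(d \right)} = \sqrt{2 d} = \sqrt{2} \sqrt{d}$)
$32 + K{\left(- \frac{4}{6} \right)} q{\left(12 \right)} = 32 + \frac{1}{2 \left(- \frac{4}{6}\right)} \sqrt{2} \sqrt{12} = 32 + \frac{1}{2 \left(\left(-4\right) \frac{1}{6}\right)} \sqrt{2} \cdot 2 \sqrt{3} = 32 + \frac{1}{2 \left(- \frac{2}{3}\right)} 2 \sqrt{6} = 32 + \frac{1}{2} \left(- \frac{3}{2}\right) 2 \sqrt{6} = 32 - \frac{3 \cdot 2 \sqrt{6}}{4} = 32 - \frac{3 \sqrt{6}}{2}$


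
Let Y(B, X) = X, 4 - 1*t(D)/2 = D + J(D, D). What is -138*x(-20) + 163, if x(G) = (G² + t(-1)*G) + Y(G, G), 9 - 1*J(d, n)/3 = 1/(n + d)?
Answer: -181997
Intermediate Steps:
J(d, n) = 27 - 3/(d + n) (J(d, n) = 27 - 3/(n + d) = 27 - 3/(d + n))
t(D) = 8 - 2*D - 3*(-1 + 18*D)/D (t(D) = 8 - 2*(D + 3*(-1 + 9*D + 9*D)/(D + D)) = 8 - 2*(D + 3*(-1 + 18*D)/((2*D))) = 8 - 2*(D + 3*(1/(2*D))*(-1 + 18*D)) = 8 - 2*(D + 3*(-1 + 18*D)/(2*D)) = 8 + (-2*D - 3*(-1 + 18*D)/D) = 8 - 2*D - 3*(-1 + 18*D)/D)
x(G) = G² - 46*G (x(G) = (G² + (-46 - 2*(-1) + 3/(-1))*G) + G = (G² + (-46 + 2 + 3*(-1))*G) + G = (G² + (-46 + 2 - 3)*G) + G = (G² - 47*G) + G = G² - 46*G)
-138*x(-20) + 163 = -(-2760)*(-46 - 20) + 163 = -(-2760)*(-66) + 163 = -138*1320 + 163 = -182160 + 163 = -181997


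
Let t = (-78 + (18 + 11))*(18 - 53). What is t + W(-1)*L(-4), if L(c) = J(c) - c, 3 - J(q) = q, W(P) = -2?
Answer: 1693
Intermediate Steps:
J(q) = 3 - q
t = 1715 (t = (-78 + 29)*(-35) = -49*(-35) = 1715)
L(c) = 3 - 2*c (L(c) = (3 - c) - c = 3 - 2*c)
t + W(-1)*L(-4) = 1715 - 2*(3 - 2*(-4)) = 1715 - 2*(3 + 8) = 1715 - 2*11 = 1715 - 22 = 1693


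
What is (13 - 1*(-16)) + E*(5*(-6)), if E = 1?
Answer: -1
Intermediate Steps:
(13 - 1*(-16)) + E*(5*(-6)) = (13 - 1*(-16)) + 1*(5*(-6)) = (13 + 16) + 1*(-30) = 29 - 30 = -1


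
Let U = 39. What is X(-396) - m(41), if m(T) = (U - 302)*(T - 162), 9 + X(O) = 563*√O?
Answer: -31832 + 3378*I*√11 ≈ -31832.0 + 11204.0*I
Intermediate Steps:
X(O) = -9 + 563*√O
m(T) = 42606 - 263*T (m(T) = (39 - 302)*(T - 162) = -263*(-162 + T) = 42606 - 263*T)
X(-396) - m(41) = (-9 + 563*√(-396)) - (42606 - 263*41) = (-9 + 563*(6*I*√11)) - (42606 - 10783) = (-9 + 3378*I*√11) - 1*31823 = (-9 + 3378*I*√11) - 31823 = -31832 + 3378*I*√11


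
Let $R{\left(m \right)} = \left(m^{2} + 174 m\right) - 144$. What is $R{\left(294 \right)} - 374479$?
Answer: $-237031$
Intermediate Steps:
$R{\left(m \right)} = -144 + m^{2} + 174 m$
$R{\left(294 \right)} - 374479 = \left(-144 + 294^{2} + 174 \cdot 294\right) - 374479 = \left(-144 + 86436 + 51156\right) - 374479 = 137448 - 374479 = -237031$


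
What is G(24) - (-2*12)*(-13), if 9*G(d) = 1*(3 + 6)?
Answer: -311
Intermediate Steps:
G(d) = 1 (G(d) = (1*(3 + 6))/9 = (1*9)/9 = (⅑)*9 = 1)
G(24) - (-2*12)*(-13) = 1 - (-2*12)*(-13) = 1 - (-24)*(-13) = 1 - 1*312 = 1 - 312 = -311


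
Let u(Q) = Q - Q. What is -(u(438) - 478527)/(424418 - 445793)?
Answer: -159509/7125 ≈ -22.387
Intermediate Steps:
u(Q) = 0
-(u(438) - 478527)/(424418 - 445793) = -(0 - 478527)/(424418 - 445793) = -(-478527)/(-21375) = -(-478527)*(-1)/21375 = -1*159509/7125 = -159509/7125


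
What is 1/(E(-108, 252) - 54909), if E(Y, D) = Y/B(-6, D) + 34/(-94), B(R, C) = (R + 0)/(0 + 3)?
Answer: -47/2578202 ≈ -1.8230e-5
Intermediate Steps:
B(R, C) = R/3
E(Y, D) = -17/47 - Y/2 (E(Y, D) = Y/(((⅓)*(-6))) + 34/(-94) = Y/(-2) + 34*(-1/94) = Y*(-½) - 17/47 = -Y/2 - 17/47 = -17/47 - Y/2)
1/(E(-108, 252) - 54909) = 1/((-17/47 - ½*(-108)) - 54909) = 1/((-17/47 + 54) - 54909) = 1/(2521/47 - 54909) = 1/(-2578202/47) = -47/2578202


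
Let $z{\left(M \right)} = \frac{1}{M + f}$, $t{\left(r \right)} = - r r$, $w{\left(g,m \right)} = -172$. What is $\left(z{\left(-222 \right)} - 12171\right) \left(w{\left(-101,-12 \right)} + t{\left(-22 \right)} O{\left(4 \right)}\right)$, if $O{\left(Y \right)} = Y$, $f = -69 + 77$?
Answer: $\frac{2745243130}{107} \approx 2.5656 \cdot 10^{7}$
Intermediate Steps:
$t{\left(r \right)} = - r^{2}$
$f = 8$
$z{\left(M \right)} = \frac{1}{8 + M}$ ($z{\left(M \right)} = \frac{1}{M + 8} = \frac{1}{8 + M}$)
$\left(z{\left(-222 \right)} - 12171\right) \left(w{\left(-101,-12 \right)} + t{\left(-22 \right)} O{\left(4 \right)}\right) = \left(\frac{1}{8 - 222} - 12171\right) \left(-172 + - \left(-22\right)^{2} \cdot 4\right) = \left(\frac{1}{-214} - 12171\right) \left(-172 + \left(-1\right) 484 \cdot 4\right) = \left(- \frac{1}{214} - 12171\right) \left(-172 - 1936\right) = - \frac{2604595 \left(-172 - 1936\right)}{214} = \left(- \frac{2604595}{214}\right) \left(-2108\right) = \frac{2745243130}{107}$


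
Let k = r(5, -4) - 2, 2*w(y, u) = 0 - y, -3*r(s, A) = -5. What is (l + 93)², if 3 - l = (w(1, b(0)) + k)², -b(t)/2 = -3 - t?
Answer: 11771761/1296 ≈ 9083.2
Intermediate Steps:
b(t) = 6 + 2*t (b(t) = -2*(-3 - t) = 6 + 2*t)
r(s, A) = 5/3 (r(s, A) = -⅓*(-5) = 5/3)
w(y, u) = -y/2 (w(y, u) = (0 - y)/2 = (-y)/2 = -y/2)
k = -⅓ (k = 5/3 - 2 = -⅓ ≈ -0.33333)
l = 83/36 (l = 3 - (-½*1 - ⅓)² = 3 - (-½ - ⅓)² = 3 - (-⅚)² = 3 - 1*25/36 = 3 - 25/36 = 83/36 ≈ 2.3056)
(l + 93)² = (83/36 + 93)² = (3431/36)² = 11771761/1296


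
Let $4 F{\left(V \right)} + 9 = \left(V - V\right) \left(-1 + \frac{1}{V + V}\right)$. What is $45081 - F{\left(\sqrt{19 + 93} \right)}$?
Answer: $\frac{180333}{4} \approx 45083.0$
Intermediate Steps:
$F{\left(V \right)} = - \frac{9}{4}$ ($F{\left(V \right)} = - \frac{9}{4} + \frac{\left(V - V\right) \left(-1 + \frac{1}{V + V}\right)}{4} = - \frac{9}{4} + \frac{0 \left(-1 + \frac{1}{2 V}\right)}{4} = - \frac{9}{4} + \frac{1}{4} \cdot 0 = - \frac{9}{4} + 0 = - \frac{9}{4}$)
$45081 - F{\left(\sqrt{19 + 93} \right)} = 45081 - - \frac{9}{4} = 45081 + \frac{9}{4} = \frac{180333}{4}$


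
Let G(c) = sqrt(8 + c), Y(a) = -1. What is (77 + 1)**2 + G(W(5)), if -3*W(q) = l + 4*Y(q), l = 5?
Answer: 6084 + sqrt(69)/3 ≈ 6086.8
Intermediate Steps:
W(q) = -1/3 (W(q) = -(5 + 4*(-1))/3 = -(5 - 4)/3 = -1/3*1 = -1/3)
(77 + 1)**2 + G(W(5)) = (77 + 1)**2 + sqrt(8 - 1/3) = 78**2 + sqrt(23/3) = 6084 + sqrt(69)/3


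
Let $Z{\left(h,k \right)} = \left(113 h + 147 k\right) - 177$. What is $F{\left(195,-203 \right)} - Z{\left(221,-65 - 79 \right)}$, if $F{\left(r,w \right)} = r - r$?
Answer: $-3628$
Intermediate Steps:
$Z{\left(h,k \right)} = -177 + 113 h + 147 k$
$F{\left(r,w \right)} = 0$
$F{\left(195,-203 \right)} - Z{\left(221,-65 - 79 \right)} = 0 - \left(-177 + 113 \cdot 221 + 147 \left(-65 - 79\right)\right) = 0 - \left(-177 + 24973 + 147 \left(-144\right)\right) = 0 - \left(-177 + 24973 - 21168\right) = 0 - 3628 = -3628$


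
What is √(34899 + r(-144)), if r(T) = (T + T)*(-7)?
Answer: √36915 ≈ 192.13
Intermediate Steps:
r(T) = -14*T (r(T) = (2*T)*(-7) = -14*T)
√(34899 + r(-144)) = √(34899 - 14*(-144)) = √(34899 + 2016) = √36915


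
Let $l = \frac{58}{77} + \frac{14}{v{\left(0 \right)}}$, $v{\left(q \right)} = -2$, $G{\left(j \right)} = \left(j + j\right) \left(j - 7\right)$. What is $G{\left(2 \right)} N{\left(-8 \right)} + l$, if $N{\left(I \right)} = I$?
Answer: $\frac{11839}{77} \approx 153.75$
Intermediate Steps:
$G{\left(j \right)} = 2 j \left(-7 + j\right)$
$l = - \frac{481}{77}$ ($l = \frac{58}{77} + \frac{14}{-2} = 58 \cdot \frac{1}{77} + 14 \left(- \frac{1}{2}\right) = \frac{58}{77} - 7 = - \frac{481}{77} \approx -6.2467$)
$G{\left(2 \right)} N{\left(-8 \right)} + l = 2 \cdot 2 \left(-7 + 2\right) \left(-8\right) - \frac{481}{77} = 2 \cdot 2 \left(-5\right) \left(-8\right) - \frac{481}{77} = \left(-20\right) \left(-8\right) - \frac{481}{77} = 160 - \frac{481}{77} = \frac{11839}{77}$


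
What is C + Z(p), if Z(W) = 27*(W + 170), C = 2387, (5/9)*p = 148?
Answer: 70849/5 ≈ 14170.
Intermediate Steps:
p = 1332/5 (p = (9/5)*148 = 1332/5 ≈ 266.40)
Z(W) = 4590 + 27*W (Z(W) = 27*(170 + W) = 4590 + 27*W)
C + Z(p) = 2387 + (4590 + 27*(1332/5)) = 2387 + (4590 + 35964/5) = 2387 + 58914/5 = 70849/5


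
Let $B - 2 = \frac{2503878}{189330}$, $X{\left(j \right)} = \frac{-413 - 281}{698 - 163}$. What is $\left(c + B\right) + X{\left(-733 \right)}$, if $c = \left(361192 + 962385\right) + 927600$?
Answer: $\frac{7600887280572}{3376385} \approx 2.2512 \cdot 10^{6}$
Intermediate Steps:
$X{\left(j \right)} = - \frac{694}{535}$
$c = 2251177$ ($c = 1323577 + 927600 = 2251177$)
$B = \frac{480423}{31555}$ ($B = 2 + \frac{2503878}{189330} = 2 + 2503878 \cdot \frac{1}{189330} = 2 + \frac{417313}{31555} = \frac{480423}{31555} \approx 15.225$)
$\left(c + B\right) + X{\left(-733 \right)} = \left(2251177 + \frac{480423}{31555}\right) - \frac{694}{535} = \frac{71036370658}{31555} - \frac{694}{535} = \frac{7600887280572}{3376385}$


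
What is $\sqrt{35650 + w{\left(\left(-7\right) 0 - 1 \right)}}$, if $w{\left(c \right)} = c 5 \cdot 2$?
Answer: $18 \sqrt{110} \approx 188.79$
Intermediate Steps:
$w{\left(c \right)} = 10 c$ ($w{\left(c \right)} = 5 c 2 = 10 c$)
$\sqrt{35650 + w{\left(\left(-7\right) 0 - 1 \right)}} = \sqrt{35650 + 10 \left(\left(-7\right) 0 - 1\right)} = \sqrt{35650 + 10 \left(0 - 1\right)} = \sqrt{35650 + 10 \left(-1\right)} = \sqrt{35650 - 10} = \sqrt{35640} = 18 \sqrt{110}$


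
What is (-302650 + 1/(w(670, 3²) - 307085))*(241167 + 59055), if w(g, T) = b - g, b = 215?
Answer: -13971878695041111/153770 ≈ -9.0862e+10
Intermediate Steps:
w(g, T) = 215 - g
(-302650 + 1/(w(670, 3²) - 307085))*(241167 + 59055) = (-302650 + 1/((215 - 1*670) - 307085))*(241167 + 59055) = (-302650 + 1/((215 - 670) - 307085))*300222 = (-302650 + 1/(-455 - 307085))*300222 = (-302650 + 1/(-307540))*300222 = (-302650 - 1/307540)*300222 = -93076981001/307540*300222 = -13971878695041111/153770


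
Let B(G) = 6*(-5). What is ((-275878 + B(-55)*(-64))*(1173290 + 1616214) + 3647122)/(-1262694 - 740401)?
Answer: 152840657942/400619 ≈ 3.8151e+5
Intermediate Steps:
B(G) = -30
((-275878 + B(-55)*(-64))*(1173290 + 1616214) + 3647122)/(-1262694 - 740401) = ((-275878 - 30*(-64))*(1173290 + 1616214) + 3647122)/(-1262694 - 740401) = ((-275878 + 1920)*2789504 + 3647122)/(-2003095) = (-273958*2789504 + 3647122)*(-1/2003095) = (-764206936832 + 3647122)*(-1/2003095) = -764203289710*(-1/2003095) = 152840657942/400619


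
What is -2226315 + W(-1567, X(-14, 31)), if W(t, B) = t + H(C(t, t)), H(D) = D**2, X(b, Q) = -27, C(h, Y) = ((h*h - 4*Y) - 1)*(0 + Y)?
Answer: 14880859050311781222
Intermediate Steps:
C(h, Y) = Y*(-1 + h**2 - 4*Y) (C(h, Y) = ((h**2 - 4*Y) - 1)*Y = (-1 + h**2 - 4*Y)*Y = Y*(-1 + h**2 - 4*Y))
W(t, B) = t + t**2*(-1 + t**2 - 4*t)**2 (W(t, B) = t + (t*(-1 + t**2 - 4*t))**2 = t + t**2*(-1 + t**2 - 4*t)**2)
-2226315 + W(-1567, X(-14, 31)) = -2226315 - 1567*(1 - 1567*(1 - 1*(-1567)**2 + 4*(-1567))**2) = -2226315 - 1567*(1 - 1567*(1 - 1*2455489 - 6268)**2) = -2226315 - 1567*(1 - 1567*(1 - 2455489 - 6268)**2) = -2226315 - 1567*(1 - 1567*(-2461756)**2) = -2226315 - 1567*(1 - 1567*6060242603536) = -2226315 - 1567*(1 - 9496400159740912) = -2226315 - 1567*(-9496400159740911) = -2226315 + 14880859050314007537 = 14880859050311781222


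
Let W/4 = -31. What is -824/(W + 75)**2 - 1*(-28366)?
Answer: 68105942/2401 ≈ 28366.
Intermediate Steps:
W = -124 (W = 4*(-31) = -124)
-824/(W + 75)**2 - 1*(-28366) = -824/(-124 + 75)**2 - 1*(-28366) = -824/((-49)**2) + 28366 = -824/2401 + 28366 = 68105942/2401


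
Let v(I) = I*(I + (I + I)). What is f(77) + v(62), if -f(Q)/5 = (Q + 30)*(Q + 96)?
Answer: -81023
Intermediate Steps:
v(I) = 3*I² (v(I) = I*(I + 2*I) = I*(3*I) = 3*I²)
f(Q) = -5*(30 + Q)*(96 + Q) (f(Q) = -5*(Q + 30)*(Q + 96) = -5*(30 + Q)*(96 + Q))
f(77) + v(62) = (-14400 - 630*77 - 5*77²) + 3*62² = (-14400 - 48510 - 5*5929) + 3*3844 = (-14400 - 48510 - 29645) + 11532 = -92555 + 11532 = -81023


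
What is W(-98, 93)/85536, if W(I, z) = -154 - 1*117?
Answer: -271/85536 ≈ -0.0031683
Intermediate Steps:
W(I, z) = -271 (W(I, z) = -154 - 117 = -271)
W(-98, 93)/85536 = -271/85536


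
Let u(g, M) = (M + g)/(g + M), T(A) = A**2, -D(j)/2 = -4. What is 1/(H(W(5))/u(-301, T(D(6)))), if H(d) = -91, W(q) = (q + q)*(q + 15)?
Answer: -1/91 ≈ -0.010989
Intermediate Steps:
D(j) = 8 (D(j) = -2*(-4) = 8)
W(q) = 2*q*(15 + q) (W(q) = (2*q)*(15 + q) = 2*q*(15 + q))
u(g, M) = 1 (u(g, M) = (M + g)/(M + g) = 1)
1/(H(W(5))/u(-301, T(D(6)))) = 1/(-91/1) = 1/(-91*1) = 1/(-91) = -1/91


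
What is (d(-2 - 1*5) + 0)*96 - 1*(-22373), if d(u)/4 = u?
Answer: 19685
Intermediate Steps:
d(u) = 4*u
(d(-2 - 1*5) + 0)*96 - 1*(-22373) = (4*(-2 - 1*5) + 0)*96 - 1*(-22373) = (4*(-2 - 5) + 0)*96 + 22373 = (4*(-7) + 0)*96 + 22373 = (-28 + 0)*96 + 22373 = -28*96 + 22373 = -2688 + 22373 = 19685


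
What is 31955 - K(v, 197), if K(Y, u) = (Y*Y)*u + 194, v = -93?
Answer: -1672092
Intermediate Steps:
K(Y, u) = 194 + u*Y**2 (K(Y, u) = Y**2*u + 194 = u*Y**2 + 194 = 194 + u*Y**2)
31955 - K(v, 197) = 31955 - (194 + 197*(-93)**2) = 31955 - (194 + 197*8649) = 31955 - (194 + 1703853) = 31955 - 1*1704047 = 31955 - 1704047 = -1672092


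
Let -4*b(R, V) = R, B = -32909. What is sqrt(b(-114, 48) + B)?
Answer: I*sqrt(131522)/2 ≈ 181.33*I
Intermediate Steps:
b(R, V) = -R/4
sqrt(b(-114, 48) + B) = sqrt(-1/4*(-114) - 32909) = sqrt(57/2 - 32909) = sqrt(-65761/2) = I*sqrt(131522)/2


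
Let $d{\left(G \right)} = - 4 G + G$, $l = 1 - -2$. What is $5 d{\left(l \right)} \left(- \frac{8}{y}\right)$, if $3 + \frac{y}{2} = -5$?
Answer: $- \frac{45}{2} \approx -22.5$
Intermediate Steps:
$l = 3$ ($l = 1 + 2 = 3$)
$y = -16$ ($y = -6 + 2 \left(-5\right) = -6 - 10 = -16$)
$d{\left(G \right)} = - 3 G$
$5 d{\left(l \right)} \left(- \frac{8}{y}\right) = 5 \left(\left(-3\right) 3\right) \left(- \frac{8}{-16}\right) = 5 \left(-9\right) \left(\left(-8\right) \left(- \frac{1}{16}\right)\right) = \left(-45\right) \frac{1}{2} = - \frac{45}{2}$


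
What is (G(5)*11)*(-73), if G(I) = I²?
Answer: -20075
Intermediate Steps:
(G(5)*11)*(-73) = (5²*11)*(-73) = (25*11)*(-73) = 275*(-73) = -20075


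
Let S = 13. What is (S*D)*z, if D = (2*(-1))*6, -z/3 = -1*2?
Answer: -936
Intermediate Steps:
z = 6 (z = -(-3)*2 = -3*(-2) = 6)
D = -12 (D = -2*6 = -12)
(S*D)*z = (13*(-12))*6 = -156*6 = -936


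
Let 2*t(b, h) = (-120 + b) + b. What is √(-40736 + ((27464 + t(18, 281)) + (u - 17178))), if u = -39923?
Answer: I*√70415 ≈ 265.36*I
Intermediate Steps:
t(b, h) = -60 + b (t(b, h) = ((-120 + b) + b)/2 = (-120 + 2*b)/2 = -60 + b)
√(-40736 + ((27464 + t(18, 281)) + (u - 17178))) = √(-40736 + ((27464 + (-60 + 18)) + (-39923 - 17178))) = √(-40736 + ((27464 - 42) - 57101)) = √(-40736 + (27422 - 57101)) = √(-40736 - 29679) = √(-70415) = I*√70415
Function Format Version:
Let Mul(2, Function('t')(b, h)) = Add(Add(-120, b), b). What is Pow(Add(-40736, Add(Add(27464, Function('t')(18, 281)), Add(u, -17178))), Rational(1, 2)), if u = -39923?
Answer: Mul(I, Pow(70415, Rational(1, 2))) ≈ Mul(265.36, I)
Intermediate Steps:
Function('t')(b, h) = Add(-60, b) (Function('t')(b, h) = Mul(Rational(1, 2), Add(Add(-120, b), b)) = Mul(Rational(1, 2), Add(-120, Mul(2, b))) = Add(-60, b))
Pow(Add(-40736, Add(Add(27464, Function('t')(18, 281)), Add(u, -17178))), Rational(1, 2)) = Pow(Add(-40736, Add(Add(27464, Add(-60, 18)), Add(-39923, -17178))), Rational(1, 2)) = Pow(Add(-40736, Add(Add(27464, -42), -57101)), Rational(1, 2)) = Pow(Add(-40736, Add(27422, -57101)), Rational(1, 2)) = Pow(Add(-40736, -29679), Rational(1, 2)) = Pow(-70415, Rational(1, 2)) = Mul(I, Pow(70415, Rational(1, 2)))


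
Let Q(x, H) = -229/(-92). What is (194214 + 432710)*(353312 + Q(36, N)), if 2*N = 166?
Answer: 5094530654023/23 ≈ 2.2150e+11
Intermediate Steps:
N = 83 (N = (1/2)*166 = 83)
Q(x, H) = 229/92 (Q(x, H) = -229*(-1/92) = 229/92)
(194214 + 432710)*(353312 + Q(36, N)) = (194214 + 432710)*(353312 + 229/92) = 626924*(32504933/92) = 5094530654023/23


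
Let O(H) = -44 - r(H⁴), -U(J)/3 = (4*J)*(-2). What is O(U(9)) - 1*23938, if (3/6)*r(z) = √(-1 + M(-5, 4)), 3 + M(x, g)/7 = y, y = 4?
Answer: -23982 - 2*√6 ≈ -23987.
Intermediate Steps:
M(x, g) = 7 (M(x, g) = -21 + 7*4 = -21 + 28 = 7)
r(z) = 2*√6 (r(z) = 2*√(-1 + 7) = 2*√6)
U(J) = 24*J (U(J) = -3*4*J*(-2) = -(-24)*J = 24*J)
O(H) = -44 - 2*√6
O(U(9)) - 1*23938 = (-44 - 2*√6) - 1*23938 = (-44 - 2*√6) - 23938 = -23982 - 2*√6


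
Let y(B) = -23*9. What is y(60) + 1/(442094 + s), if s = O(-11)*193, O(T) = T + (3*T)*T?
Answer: -105576209/510030 ≈ -207.00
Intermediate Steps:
O(T) = T + 3*T**2
y(B) = -207
s = 67936 (s = -11*(1 + 3*(-11))*193 = -11*(1 - 33)*193 = -11*(-32)*193 = 352*193 = 67936)
y(60) + 1/(442094 + s) = -207 + 1/(442094 + 67936) = -207 + 1/510030 = -105576209/510030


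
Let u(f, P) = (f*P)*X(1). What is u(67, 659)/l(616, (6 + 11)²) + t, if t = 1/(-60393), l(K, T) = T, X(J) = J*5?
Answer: 13332660356/17453577 ≈ 763.89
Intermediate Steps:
X(J) = 5*J
u(f, P) = 5*P*f (u(f, P) = (f*P)*(5*1) = (P*f)*5 = 5*P*f)
t = -1/60393 ≈ -1.6558e-5
u(67, 659)/l(616, (6 + 11)²) + t = (5*659*67)/((6 + 11)²) - 1/60393 = 220765/(17²) - 1/60393 = 220765/289 - 1/60393 = 13332660356/17453577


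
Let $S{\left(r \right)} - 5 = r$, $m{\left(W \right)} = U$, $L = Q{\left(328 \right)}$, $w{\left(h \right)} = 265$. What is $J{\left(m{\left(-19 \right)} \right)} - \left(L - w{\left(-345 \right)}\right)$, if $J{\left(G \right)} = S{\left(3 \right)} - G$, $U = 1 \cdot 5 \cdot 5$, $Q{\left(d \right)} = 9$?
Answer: $239$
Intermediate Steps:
$U = 25$ ($U = 5 \cdot 5 = 25$)
$L = 9$
$m{\left(W \right)} = 25$
$S{\left(r \right)} = 5 + r$
$J{\left(G \right)} = 8 - G$ ($J{\left(G \right)} = \left(5 + 3\right) - G = 8 - G$)
$J{\left(m{\left(-19 \right)} \right)} - \left(L - w{\left(-345 \right)}\right) = \left(8 - 25\right) + \left(265 - 9\right) = -17 + 256 = 239$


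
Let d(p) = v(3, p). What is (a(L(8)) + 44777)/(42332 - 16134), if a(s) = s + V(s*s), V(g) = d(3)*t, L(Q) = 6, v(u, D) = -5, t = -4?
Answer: 44803/26198 ≈ 1.7102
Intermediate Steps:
d(p) = -5
V(g) = 20 (V(g) = -5*(-4) = 20)
a(s) = 20 + s (a(s) = s + 20 = 20 + s)
(a(L(8)) + 44777)/(42332 - 16134) = ((20 + 6) + 44777)/(42332 - 16134) = (26 + 44777)/26198 = 44803*(1/26198) = 44803/26198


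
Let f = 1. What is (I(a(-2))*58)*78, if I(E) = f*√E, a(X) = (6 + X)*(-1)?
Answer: 9048*I ≈ 9048.0*I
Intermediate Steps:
a(X) = -6 - X
I(E) = √E (I(E) = 1*√E = √E)
(I(a(-2))*58)*78 = (√(-6 - 1*(-2))*58)*78 = (√(-6 + 2)*58)*78 = (√(-4)*58)*78 = ((2*I)*58)*78 = (116*I)*78 = 9048*I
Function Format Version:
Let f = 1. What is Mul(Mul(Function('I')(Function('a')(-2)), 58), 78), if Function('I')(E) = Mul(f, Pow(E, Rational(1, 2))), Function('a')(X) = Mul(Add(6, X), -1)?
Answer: Mul(9048, I) ≈ Mul(9048.0, I)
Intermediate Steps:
Function('a')(X) = Add(-6, Mul(-1, X))
Function('I')(E) = Pow(E, Rational(1, 2)) (Function('I')(E) = Mul(1, Pow(E, Rational(1, 2))) = Pow(E, Rational(1, 2)))
Mul(Mul(Function('I')(Function('a')(-2)), 58), 78) = Mul(Mul(Pow(Add(-6, Mul(-1, -2)), Rational(1, 2)), 58), 78) = Mul(Mul(Pow(Add(-6, 2), Rational(1, 2)), 58), 78) = Mul(Mul(Pow(-4, Rational(1, 2)), 58), 78) = Mul(Mul(Mul(2, I), 58), 78) = Mul(Mul(116, I), 78) = Mul(9048, I)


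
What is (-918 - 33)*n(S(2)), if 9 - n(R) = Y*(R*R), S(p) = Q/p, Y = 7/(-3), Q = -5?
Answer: -89711/4 ≈ -22428.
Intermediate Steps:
Y = -7/3 (Y = 7*(-1/3) = -7/3 ≈ -2.3333)
S(p) = -5/p
n(R) = 9 + 7*R**2/3 (n(R) = 9 - (-7)*R*R/3 = 9 - (-7)*R**2/3 = 9 + 7*R**2/3)
(-918 - 33)*n(S(2)) = (-918 - 33)*(9 + 7*(-5/2)**2/3) = -951*(9 + 7*(-5*1/2)**2/3) = -951*(9 + 7*(-5/2)**2/3) = -951*(9 + (7/3)*(25/4)) = -951*(9 + 175/12) = -951*283/12 = -89711/4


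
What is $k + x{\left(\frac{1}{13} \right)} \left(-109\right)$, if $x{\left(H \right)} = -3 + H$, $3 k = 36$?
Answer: $\frac{4298}{13} \approx 330.62$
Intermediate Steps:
$k = 12$ ($k = \frac{1}{3} \cdot 36 = 12$)
$k + x{\left(\frac{1}{13} \right)} \left(-109\right) = 12 + \left(-3 + \frac{1}{13}\right) \left(-109\right) = 12 - - \frac{4142}{13} = 12 + \frac{4142}{13} = \frac{4298}{13}$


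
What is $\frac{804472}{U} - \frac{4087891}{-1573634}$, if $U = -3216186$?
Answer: $\frac{5940736656239}{2530549819962} \approx 2.3476$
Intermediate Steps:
$\frac{804472}{U} - \frac{4087891}{-1573634} = \frac{804472}{-3216186} - \frac{4087891}{-1573634} = 804472 \left(- \frac{1}{3216186}\right) - - \frac{4087891}{1573634} = - \frac{402236}{1608093} + \frac{4087891}{1573634} = \frac{5940736656239}{2530549819962}$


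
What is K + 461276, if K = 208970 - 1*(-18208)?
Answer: 688454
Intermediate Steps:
K = 227178 (K = 208970 + 18208 = 227178)
K + 461276 = 227178 + 461276 = 688454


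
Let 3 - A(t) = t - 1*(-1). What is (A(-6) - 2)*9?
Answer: 54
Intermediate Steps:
A(t) = 2 - t (A(t) = 3 - (t - 1*(-1)) = 3 - (t + 1) = 3 - (1 + t) = 3 + (-1 - t) = 2 - t)
(A(-6) - 2)*9 = ((2 - 1*(-6)) - 2)*9 = ((2 + 6) - 2)*9 = (8 - 2)*9 = 6*9 = 54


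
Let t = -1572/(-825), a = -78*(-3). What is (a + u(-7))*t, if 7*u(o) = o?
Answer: 122092/275 ≈ 443.97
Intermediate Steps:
u(o) = o/7
a = 234
t = 524/275 (t = -1572*(-1/825) = 524/275 ≈ 1.9055)
(a + u(-7))*t = (234 + (1/7)*(-7))*(524/275) = (234 - 1)*(524/275) = 233*(524/275) = 122092/275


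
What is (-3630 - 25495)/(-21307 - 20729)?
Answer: 29125/42036 ≈ 0.69286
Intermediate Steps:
(-3630 - 25495)/(-21307 - 20729) = -29125/(-42036) = -29125*(-1/42036) = 29125/42036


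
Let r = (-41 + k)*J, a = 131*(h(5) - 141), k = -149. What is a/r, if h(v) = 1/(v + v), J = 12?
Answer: 184579/22800 ≈ 8.0956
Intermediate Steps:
h(v) = 1/(2*v)
a = -184579/10 (a = 131*((½)/5 - 141) = 131*((½)*(⅕) - 141) = 131*(⅒ - 141) = 131*(-1409/10) = -184579/10 ≈ -18458.)
r = -2280 (r = (-41 - 149)*12 = -190*12 = -2280)
a/r = -184579/10/(-2280) = -184579/10*(-1/2280) = 184579/22800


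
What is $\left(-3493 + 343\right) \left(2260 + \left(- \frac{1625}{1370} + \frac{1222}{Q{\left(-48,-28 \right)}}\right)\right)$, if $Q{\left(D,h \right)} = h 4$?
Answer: $- \frac{3880330425}{548} \approx -7.0809 \cdot 10^{6}$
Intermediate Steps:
$Q{\left(D,h \right)} = 4 h$
$\left(-3493 + 343\right) \left(2260 + \left(- \frac{1625}{1370} + \frac{1222}{Q{\left(-48,-28 \right)}}\right)\right) = \left(-3493 + 343\right) \left(2260 + \left(- \frac{1625}{1370} + \frac{1222}{4 \left(-28\right)}\right)\right) = - 3150 \left(2260 + \left(\left(-1625\right) \frac{1}{1370} + \frac{1222}{-112}\right)\right) = - 3150 \left(2260 + \left(- \frac{325}{274} + 1222 \left(- \frac{1}{112}\right)\right)\right) = - 3150 \left(2260 - \frac{92807}{7672}\right) = \left(-3150\right) \frac{17245913}{7672} = - \frac{3880330425}{548}$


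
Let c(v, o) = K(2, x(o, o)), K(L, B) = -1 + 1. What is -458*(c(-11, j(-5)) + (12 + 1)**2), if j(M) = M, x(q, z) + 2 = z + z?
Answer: -77402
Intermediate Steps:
x(q, z) = -2 + 2*z (x(q, z) = -2 + (z + z) = -2 + 2*z)
K(L, B) = 0
c(v, o) = 0
-458*(c(-11, j(-5)) + (12 + 1)**2) = -458*(0 + (12 + 1)**2) = -458*(0 + 13**2) = -458*(0 + 169) = -458*169 = -77402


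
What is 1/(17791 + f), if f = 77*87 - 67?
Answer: 1/24423 ≈ 4.0945e-5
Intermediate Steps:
f = 6632 (f = 6699 - 67 = 6632)
1/(17791 + f) = 1/(17791 + 6632) = 1/24423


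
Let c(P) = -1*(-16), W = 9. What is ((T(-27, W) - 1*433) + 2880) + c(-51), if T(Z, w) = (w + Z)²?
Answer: 2787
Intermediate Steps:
T(Z, w) = (Z + w)²
c(P) = 16
((T(-27, W) - 1*433) + 2880) + c(-51) = (((-27 + 9)² - 1*433) + 2880) + 16 = (((-18)² - 433) + 2880) + 16 = ((324 - 433) + 2880) + 16 = (-109 + 2880) + 16 = 2771 + 16 = 2787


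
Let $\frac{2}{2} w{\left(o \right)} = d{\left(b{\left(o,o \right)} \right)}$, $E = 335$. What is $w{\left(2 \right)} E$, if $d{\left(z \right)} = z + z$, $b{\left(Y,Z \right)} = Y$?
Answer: $1340$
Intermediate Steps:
$d{\left(z \right)} = 2 z$
$w{\left(o \right)} = 2 o$
$w{\left(2 \right)} E = 2 \cdot 2 \cdot 335 = 4 \cdot 335 = 1340$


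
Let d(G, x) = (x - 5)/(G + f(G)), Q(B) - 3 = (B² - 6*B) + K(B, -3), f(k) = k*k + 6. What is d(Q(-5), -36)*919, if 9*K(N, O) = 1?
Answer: -3051999/278722 ≈ -10.950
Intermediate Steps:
K(N, O) = ⅑ (K(N, O) = (⅑)*1 = ⅑)
f(k) = 6 + k² (f(k) = k² + 6 = 6 + k²)
Q(B) = 28/9 + B² - 6*B (Q(B) = 3 + ((B² - 6*B) + ⅑) = 3 + (⅑ + B² - 6*B) = 28/9 + B² - 6*B)
d(G, x) = (-5 + x)/(6 + G + G²) (d(G, x) = (x - 5)/(G + (6 + G²)) = (-5 + x)/(6 + G + G²))
d(Q(-5), -36)*919 = ((-5 - 36)/(6 + (28/9 + (-5)² - 6*(-5)) + (28/9 + (-5)² - 6*(-5))²))*919 = (-41/(6 + (28/9 + 25 + 30) + (28/9 + 25 + 30)²))*919 = (-41/(6 + 523/9 + (523/9)²))*919 = (-41/(6 + 523/9 + 273529/81))*919 = (-41/(278722/81))*919 = ((81/278722)*(-41))*919 = -3321/278722*919 = -3051999/278722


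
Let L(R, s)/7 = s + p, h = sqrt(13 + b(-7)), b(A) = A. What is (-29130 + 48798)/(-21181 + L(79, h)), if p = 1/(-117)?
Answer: -2851343990352/3070695956645 - 942323382*sqrt(6)/3070695956645 ≈ -0.92932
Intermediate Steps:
p = -1/117 ≈ -0.0085470
h = sqrt(6) (h = sqrt(13 - 7) = sqrt(6) ≈ 2.4495)
L(R, s) = -7/117 + 7*s (L(R, s) = 7*(s - 1/117) = 7*(-1/117 + s) = -7/117 + 7*s)
(-29130 + 48798)/(-21181 + L(79, h)) = (-29130 + 48798)/(-21181 + (-7/117 + 7*sqrt(6))) = 19668/(-2478184/117 + 7*sqrt(6))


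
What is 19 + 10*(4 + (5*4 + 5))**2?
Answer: 8429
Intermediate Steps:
19 + 10*(4 + (5*4 + 5))**2 = 19 + 10*(4 + (20 + 5))**2 = 19 + 10*(4 + 25)**2 = 19 + 10*29**2 = 19 + 10*841 = 19 + 8410 = 8429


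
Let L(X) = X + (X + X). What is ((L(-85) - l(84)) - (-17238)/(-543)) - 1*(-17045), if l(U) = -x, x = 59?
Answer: 3043923/181 ≈ 16817.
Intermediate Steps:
l(U) = -59 (l(U) = -1*59 = -59)
L(X) = 3*X (L(X) = X + 2*X = 3*X)
((L(-85) - l(84)) - (-17238)/(-543)) - 1*(-17045) = ((3*(-85) - 1*(-59)) - (-17238)/(-543)) - 1*(-17045) = ((-255 + 59) - (-17238)*(-1)/543) + 17045 = (-196 - 1*5746/181) + 17045 = (-196 - 5746/181) + 17045 = -41222/181 + 17045 = 3043923/181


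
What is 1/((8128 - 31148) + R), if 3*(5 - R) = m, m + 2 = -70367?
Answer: 3/1324 ≈ 0.0022659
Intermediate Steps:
m = -70369 (m = -2 - 70367 = -70369)
R = 70384/3 (R = 5 - ⅓*(-70369) = 5 + 70369/3 = 70384/3 ≈ 23461.)
1/((8128 - 31148) + R) = 1/((8128 - 31148) + 70384/3) = 1/(-23020 + 70384/3) = 1/(1324/3) = 3/1324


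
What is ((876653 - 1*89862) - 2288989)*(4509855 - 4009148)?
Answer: -752161053986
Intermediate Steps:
((876653 - 1*89862) - 2288989)*(4509855 - 4009148) = ((876653 - 89862) - 2288989)*500707 = (786791 - 2288989)*500707 = -1502198*500707 = -752161053986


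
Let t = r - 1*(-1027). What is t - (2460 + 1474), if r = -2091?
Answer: -4998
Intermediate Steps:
t = -1064 (t = -2091 - 1*(-1027) = -2091 + 1027 = -1064)
t - (2460 + 1474) = -1064 - (2460 + 1474) = -1064 - 1*3934 = -1064 - 3934 = -4998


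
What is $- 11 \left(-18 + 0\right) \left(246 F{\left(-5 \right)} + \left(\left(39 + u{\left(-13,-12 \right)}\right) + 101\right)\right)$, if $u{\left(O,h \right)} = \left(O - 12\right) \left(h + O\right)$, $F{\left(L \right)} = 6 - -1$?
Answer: $492426$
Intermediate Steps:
$F{\left(L \right)} = 7$ ($F{\left(L \right)} = 6 + 1 = 7$)
$u{\left(O,h \right)} = \left(-12 + O\right) \left(O + h\right)$
$- 11 \left(-18 + 0\right) \left(246 F{\left(-5 \right)} + \left(\left(39 + u{\left(-13,-12 \right)}\right) + 101\right)\right) = - 11 \left(-18 + 0\right) \left(246 \cdot 7 + \left(\left(39 - \left(-456 - 169\right)\right) + 101\right)\right) = \left(-11\right) \left(-18\right) \left(1722 + \left(\left(39 + \left(169 + 156 + 144 + 156\right)\right) + 101\right)\right) = 198 \left(1722 + \left(\left(39 + 625\right) + 101\right)\right) = 198 \left(1722 + \left(664 + 101\right)\right) = 198 \left(1722 + 765\right) = 198 \cdot 2487 = 492426$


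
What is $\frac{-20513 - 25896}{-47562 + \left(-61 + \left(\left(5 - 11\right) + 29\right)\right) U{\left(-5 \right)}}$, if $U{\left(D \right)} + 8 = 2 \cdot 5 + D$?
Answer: $\frac{46409}{47448} \approx 0.9781$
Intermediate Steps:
$U{\left(D \right)} = 2 + D$ ($U{\left(D \right)} = -8 + \left(2 \cdot 5 + D\right) = -8 + \left(10 + D\right) = 2 + D$)
$\frac{-20513 - 25896}{-47562 + \left(-61 + \left(\left(5 - 11\right) + 29\right)\right) U{\left(-5 \right)}} = \frac{-20513 - 25896}{-47562 + \left(-61 + \left(\left(5 - 11\right) + 29\right)\right) \left(2 - 5\right)} = \frac{-20513 - 25896}{-47562 + \left(-61 + \left(-6 + 29\right)\right) \left(-3\right)} = \frac{-20513 - 25896}{-47562 + \left(-61 + 23\right) \left(-3\right)} = - \frac{46409}{-47562 - -114} = - \frac{46409}{-47562 + 114} = - \frac{46409}{-47448} = \left(-46409\right) \left(- \frac{1}{47448}\right) = \frac{46409}{47448}$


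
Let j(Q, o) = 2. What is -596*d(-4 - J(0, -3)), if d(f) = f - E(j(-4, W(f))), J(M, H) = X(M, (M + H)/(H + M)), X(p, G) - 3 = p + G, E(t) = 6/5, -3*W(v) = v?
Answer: 27416/5 ≈ 5483.2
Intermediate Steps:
W(v) = -v/3
E(t) = 6/5 (E(t) = 6*(⅕) = 6/5)
X(p, G) = 3 + G + p (X(p, G) = 3 + (p + G) = 3 + (G + p) = 3 + G + p)
J(M, H) = 4 + M (J(M, H) = 3 + (M + H)/(H + M) + M = 3 + (H + M)/(H + M) + M = 3 + 1 + M = 4 + M)
d(f) = -6/5 + f (d(f) = f - 1*6/5 = f - 6/5 = -6/5 + f)
-596*d(-4 - J(0, -3)) = -596*(-6/5 + (-4 - (4 + 0))) = -596*(-6/5 + (-4 - 1*4)) = -596*(-6/5 + (-4 - 4)) = -596*(-6/5 - 8) = -596*(-46/5) = 27416/5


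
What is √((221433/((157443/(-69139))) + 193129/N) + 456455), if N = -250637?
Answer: √62151108536250344573237561/13153680397 ≈ 599.35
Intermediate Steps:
√((221433/((157443/(-69139))) + 193129/N) + 456455) = √((221433/((157443/(-69139))) + 193129/(-250637)) + 456455) = √((221433/((157443*(-1/69139))) + 193129*(-1/250637)) + 456455) = √((221433/(-157443/69139) - 193129/250637) + 456455) = √((221433*(-69139/157443) - 193129/250637) + 456455) = √((-5103218729/52481 - 193129/250637) + 456455) = √(-1279065568183422/13153680397 + 456455) = √(4724997617429213/13153680397) = √62151108536250344573237561/13153680397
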